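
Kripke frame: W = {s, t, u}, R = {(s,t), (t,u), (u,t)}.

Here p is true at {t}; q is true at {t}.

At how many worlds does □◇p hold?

s: successors {t}; ◇p there: t:F. ✗
t: successors {u}; ◇p there: u:T. ✓
u: successors {t}; ◇p there: t:F. ✗
Satisfying worlds: {t}.

1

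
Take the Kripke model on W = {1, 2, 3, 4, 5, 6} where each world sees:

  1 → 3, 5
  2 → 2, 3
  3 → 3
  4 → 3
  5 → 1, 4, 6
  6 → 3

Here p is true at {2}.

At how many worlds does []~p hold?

5

1: successors {3, 5}; ~p there: 3:T, 5:T. ✓
2: successors {2, 3}; ~p there: 2:F, 3:T. ✗
3: successors {3}; ~p there: 3:T. ✓
4: successors {3}; ~p there: 3:T. ✓
5: successors {1, 4, 6}; ~p there: 1:T, 4:T, 6:T. ✓
6: successors {3}; ~p there: 3:T. ✓
Satisfying worlds: {1, 3, 4, 5, 6}.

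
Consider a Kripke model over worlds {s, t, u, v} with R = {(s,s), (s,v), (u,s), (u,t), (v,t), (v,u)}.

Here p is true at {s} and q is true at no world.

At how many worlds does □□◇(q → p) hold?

2

s: successors {s, v}; □◇(q → p) there: s:T, v:F. ✗
t: no successors, so □□◇(q → p) holds vacuously. ✓
u: successors {s, t}; □◇(q → p) there: s:T, t:T. ✓
v: successors {t, u}; □◇(q → p) there: t:T, u:F. ✗
Satisfying worlds: {t, u}.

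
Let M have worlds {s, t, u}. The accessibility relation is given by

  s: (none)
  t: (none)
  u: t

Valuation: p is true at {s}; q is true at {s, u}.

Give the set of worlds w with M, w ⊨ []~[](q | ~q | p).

s: no successors, so []~[](q | ~q | p) holds vacuously. ✓
t: no successors, so []~[](q | ~q | p) holds vacuously. ✓
u: successors {t}; ~[](q | ~q | p) there: t:F. ✗

{s, t}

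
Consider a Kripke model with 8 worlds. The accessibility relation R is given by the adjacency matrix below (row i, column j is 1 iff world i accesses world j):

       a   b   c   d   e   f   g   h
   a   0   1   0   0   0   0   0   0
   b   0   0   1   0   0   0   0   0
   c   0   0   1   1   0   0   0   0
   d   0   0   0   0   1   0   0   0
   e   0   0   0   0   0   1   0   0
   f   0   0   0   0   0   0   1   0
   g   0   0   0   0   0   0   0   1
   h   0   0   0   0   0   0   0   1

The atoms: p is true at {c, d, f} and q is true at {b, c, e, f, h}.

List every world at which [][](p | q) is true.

a: successors {b}; [](p | q) there: b:T. ✓
b: successors {c}; [](p | q) there: c:T. ✓
c: successors {c, d}; [](p | q) there: c:T, d:T. ✓
d: successors {e}; [](p | q) there: e:T. ✓
e: successors {f}; [](p | q) there: f:F. ✗
f: successors {g}; [](p | q) there: g:T. ✓
g: successors {h}; [](p | q) there: h:T. ✓
h: successors {h}; [](p | q) there: h:T. ✓

{a, b, c, d, f, g, h}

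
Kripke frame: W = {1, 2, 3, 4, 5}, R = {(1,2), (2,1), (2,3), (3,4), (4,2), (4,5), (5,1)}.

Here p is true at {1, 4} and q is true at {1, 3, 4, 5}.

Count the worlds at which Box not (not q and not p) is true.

1: successors {2}; not (not q and not p) there: 2:F. ✗
2: successors {1, 3}; not (not q and not p) there: 1:T, 3:T. ✓
3: successors {4}; not (not q and not p) there: 4:T. ✓
4: successors {2, 5}; not (not q and not p) there: 2:F, 5:T. ✗
5: successors {1}; not (not q and not p) there: 1:T. ✓
Satisfying worlds: {2, 3, 5}.

3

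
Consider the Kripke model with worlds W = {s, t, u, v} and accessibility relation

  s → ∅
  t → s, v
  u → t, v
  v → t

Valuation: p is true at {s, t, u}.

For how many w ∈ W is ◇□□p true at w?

s: no successors, so ◇□□p fails. ✗
t: successors {s, v}; □□p there: s:T, v:F. ✓
u: successors {t, v}; □□p there: t:T, v:F. ✓
v: successors {t}; □□p there: t:T. ✓
Satisfying worlds: {t, u, v}.

3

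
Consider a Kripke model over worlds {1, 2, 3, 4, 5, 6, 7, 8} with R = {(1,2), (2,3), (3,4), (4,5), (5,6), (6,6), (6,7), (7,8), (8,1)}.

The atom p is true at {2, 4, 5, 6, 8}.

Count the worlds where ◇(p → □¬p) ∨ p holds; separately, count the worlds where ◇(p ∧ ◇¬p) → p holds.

For ◇(p → □¬p) ∨ p:
1: ◇(p → □¬p) is T, p is F. ✓
2: ◇(p → □¬p) is T, p is T. ✓
3: ◇(p → □¬p) is F, p is F. ✗
4: ◇(p → □¬p) is F, p is T. ✓
5: ◇(p → □¬p) is F, p is T. ✓
6: ◇(p → □¬p) is T, p is T. ✓
7: ◇(p → □¬p) is T, p is F. ✓
8: ◇(p → □¬p) is T, p is T. ✓
— 7 worlds.
For ◇(p ∧ ◇¬p) → p:
1: ◇(p ∧ ◇¬p) is T, p is F. ✗
2: ◇(p ∧ ◇¬p) is F, p is T. ✓
3: ◇(p ∧ ◇¬p) is F, p is F. ✓
4: ◇(p ∧ ◇¬p) is F, p is T. ✓
5: ◇(p ∧ ◇¬p) is T, p is T. ✓
6: ◇(p ∧ ◇¬p) is T, p is T. ✓
7: ◇(p ∧ ◇¬p) is T, p is F. ✗
8: ◇(p ∧ ◇¬p) is F, p is T. ✓
— 6 worlds.

7 and 6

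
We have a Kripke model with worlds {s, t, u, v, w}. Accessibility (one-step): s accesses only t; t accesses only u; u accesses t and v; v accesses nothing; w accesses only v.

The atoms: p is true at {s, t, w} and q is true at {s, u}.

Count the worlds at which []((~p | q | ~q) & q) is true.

s: successors {t}; (~p | q | ~q) & q there: t:F. ✗
t: successors {u}; (~p | q | ~q) & q there: u:T. ✓
u: successors {t, v}; (~p | q | ~q) & q there: t:F, v:F. ✗
v: no successors, so []((~p | q | ~q) & q) holds vacuously. ✓
w: successors {v}; (~p | q | ~q) & q there: v:F. ✗
Satisfying worlds: {t, v}.

2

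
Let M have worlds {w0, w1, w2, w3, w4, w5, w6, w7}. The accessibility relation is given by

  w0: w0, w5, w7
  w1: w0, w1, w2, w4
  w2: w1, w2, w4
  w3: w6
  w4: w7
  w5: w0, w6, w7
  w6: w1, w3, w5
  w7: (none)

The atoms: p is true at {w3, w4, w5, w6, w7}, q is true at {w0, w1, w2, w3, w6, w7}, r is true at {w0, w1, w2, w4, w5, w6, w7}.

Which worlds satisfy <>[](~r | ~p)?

{w0, w4, w5}

w0: successors {w0, w5, w7}; [](~r | ~p) there: w0:F, w5:F, w7:T. ✓
w1: successors {w0, w1, w2, w4}; [](~r | ~p) there: w0:F, w1:F, w2:F, w4:F. ✗
w2: successors {w1, w2, w4}; [](~r | ~p) there: w1:F, w2:F, w4:F. ✗
w3: successors {w6}; [](~r | ~p) there: w6:F. ✗
w4: successors {w7}; [](~r | ~p) there: w7:T. ✓
w5: successors {w0, w6, w7}; [](~r | ~p) there: w0:F, w6:F, w7:T. ✓
w6: successors {w1, w3, w5}; [](~r | ~p) there: w1:F, w3:F, w5:F. ✗
w7: no successors, so <>[](~r | ~p) fails. ✗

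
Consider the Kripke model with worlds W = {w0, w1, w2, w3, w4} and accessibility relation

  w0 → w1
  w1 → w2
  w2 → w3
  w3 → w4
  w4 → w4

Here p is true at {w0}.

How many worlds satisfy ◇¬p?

5

w0: successors {w1}; ¬p there: w1:T. ✓
w1: successors {w2}; ¬p there: w2:T. ✓
w2: successors {w3}; ¬p there: w3:T. ✓
w3: successors {w4}; ¬p there: w4:T. ✓
w4: successors {w4}; ¬p there: w4:T. ✓
Satisfying worlds: {w0, w1, w2, w3, w4}.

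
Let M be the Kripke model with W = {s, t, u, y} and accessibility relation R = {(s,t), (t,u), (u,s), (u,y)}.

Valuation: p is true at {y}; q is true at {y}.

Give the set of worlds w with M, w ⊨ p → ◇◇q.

{s, t, u}

s: p is F, ◇◇q is F. ✓
t: p is F, ◇◇q is T. ✓
u: p is F, ◇◇q is F. ✓
y: p is T, ◇◇q is F. ✗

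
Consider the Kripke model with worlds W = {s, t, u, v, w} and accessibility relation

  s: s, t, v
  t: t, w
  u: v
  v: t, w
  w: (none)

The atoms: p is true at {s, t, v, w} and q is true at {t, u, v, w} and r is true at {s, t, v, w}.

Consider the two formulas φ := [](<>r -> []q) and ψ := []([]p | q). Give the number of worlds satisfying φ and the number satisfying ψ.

4 and 5

For [](<>r -> []q):
s: successors {s, t, v}; <>r -> []q there: s:F, t:T, v:T. ✗
t: successors {t, w}; <>r -> []q there: t:T, w:T. ✓
u: successors {v}; <>r -> []q there: v:T. ✓
v: successors {t, w}; <>r -> []q there: t:T, w:T. ✓
w: no successors, so [](<>r -> []q) holds vacuously. ✓
— 4 worlds.
For []([]p | q):
s: successors {s, t, v}; []p | q there: s:T, t:T, v:T. ✓
t: successors {t, w}; []p | q there: t:T, w:T. ✓
u: successors {v}; []p | q there: v:T. ✓
v: successors {t, w}; []p | q there: t:T, w:T. ✓
w: no successors, so []([]p | q) holds vacuously. ✓
— 5 worlds.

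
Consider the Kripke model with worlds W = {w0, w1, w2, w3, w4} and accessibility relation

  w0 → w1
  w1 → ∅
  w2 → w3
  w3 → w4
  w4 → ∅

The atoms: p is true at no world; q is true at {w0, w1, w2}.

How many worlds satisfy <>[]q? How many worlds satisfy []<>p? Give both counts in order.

2 and 2

For <>[]q:
w0: successors {w1}; []q there: w1:T. ✓
w1: no successors, so <>[]q fails. ✗
w2: successors {w3}; []q there: w3:F. ✗
w3: successors {w4}; []q there: w4:T. ✓
w4: no successors, so <>[]q fails. ✗
— 2 worlds.
For []<>p:
w0: successors {w1}; <>p there: w1:F. ✗
w1: no successors, so []<>p holds vacuously. ✓
w2: successors {w3}; <>p there: w3:F. ✗
w3: successors {w4}; <>p there: w4:F. ✗
w4: no successors, so []<>p holds vacuously. ✓
— 2 worlds.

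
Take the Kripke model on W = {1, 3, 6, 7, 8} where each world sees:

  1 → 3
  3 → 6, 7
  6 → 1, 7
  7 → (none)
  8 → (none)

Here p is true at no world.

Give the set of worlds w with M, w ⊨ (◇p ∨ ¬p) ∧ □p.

1: ◇p ∨ ¬p is T, □p is F. ✗
3: ◇p ∨ ¬p is T, □p is F. ✗
6: ◇p ∨ ¬p is T, □p is F. ✗
7: ◇p ∨ ¬p is T, □p is T. ✓
8: ◇p ∨ ¬p is T, □p is T. ✓

{7, 8}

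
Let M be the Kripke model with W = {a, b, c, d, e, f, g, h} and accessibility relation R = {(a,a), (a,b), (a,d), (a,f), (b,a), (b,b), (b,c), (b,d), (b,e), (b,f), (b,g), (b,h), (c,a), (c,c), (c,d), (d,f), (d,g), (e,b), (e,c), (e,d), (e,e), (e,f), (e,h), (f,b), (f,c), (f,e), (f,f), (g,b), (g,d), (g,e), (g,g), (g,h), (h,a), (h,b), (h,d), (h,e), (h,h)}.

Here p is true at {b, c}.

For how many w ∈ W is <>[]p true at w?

0

a: successors {a, b, d, f}; []p there: a:F, b:F, d:F, f:F. ✗
b: successors {a, b, c, d, e, f, g, h}; []p there: a:F, b:F, c:F, d:F, e:F, f:F, g:F, h:F. ✗
c: successors {a, c, d}; []p there: a:F, c:F, d:F. ✗
d: successors {f, g}; []p there: f:F, g:F. ✗
e: successors {b, c, d, e, f, h}; []p there: b:F, c:F, d:F, e:F, f:F, h:F. ✗
f: successors {b, c, e, f}; []p there: b:F, c:F, e:F, f:F. ✗
g: successors {b, d, e, g, h}; []p there: b:F, d:F, e:F, g:F, h:F. ✗
h: successors {a, b, d, e, h}; []p there: a:F, b:F, d:F, e:F, h:F. ✗
Satisfying worlds: ∅.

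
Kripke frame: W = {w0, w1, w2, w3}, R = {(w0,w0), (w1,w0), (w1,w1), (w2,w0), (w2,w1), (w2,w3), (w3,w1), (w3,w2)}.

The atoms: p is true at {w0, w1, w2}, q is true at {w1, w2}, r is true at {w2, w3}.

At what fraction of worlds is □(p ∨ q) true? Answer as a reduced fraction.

w0: successors {w0}; p ∨ q there: w0:T. ✓
w1: successors {w0, w1}; p ∨ q there: w0:T, w1:T. ✓
w2: successors {w0, w1, w3}; p ∨ q there: w0:T, w1:T, w3:F. ✗
w3: successors {w1, w2}; p ∨ q there: w1:T, w2:T. ✓
That's 3 of 4 worlds, so 3/4.

3/4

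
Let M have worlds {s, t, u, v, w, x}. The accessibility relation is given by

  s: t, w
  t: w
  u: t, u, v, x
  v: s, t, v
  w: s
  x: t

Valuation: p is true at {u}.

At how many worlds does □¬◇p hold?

5

s: successors {t, w}; ¬◇p there: t:T, w:T. ✓
t: successors {w}; ¬◇p there: w:T. ✓
u: successors {t, u, v, x}; ¬◇p there: t:T, u:F, v:T, x:T. ✗
v: successors {s, t, v}; ¬◇p there: s:T, t:T, v:T. ✓
w: successors {s}; ¬◇p there: s:T. ✓
x: successors {t}; ¬◇p there: t:T. ✓
Satisfying worlds: {s, t, v, w, x}.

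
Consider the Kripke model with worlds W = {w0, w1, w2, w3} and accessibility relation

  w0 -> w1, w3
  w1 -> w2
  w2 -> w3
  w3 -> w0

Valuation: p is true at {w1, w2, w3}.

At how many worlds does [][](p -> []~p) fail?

w0: successors {w1, w3}; [](p -> []~p) there: w1:F, w3:T. ✗
w1: successors {w2}; [](p -> []~p) there: w2:T. ✓
w2: successors {w3}; [](p -> []~p) there: w3:T. ✓
w3: successors {w0}; [](p -> []~p) there: w0:F. ✗
Satisfying worlds: {w1, w2}.
So [][](p -> []~p) fails at the other 2 worlds.

2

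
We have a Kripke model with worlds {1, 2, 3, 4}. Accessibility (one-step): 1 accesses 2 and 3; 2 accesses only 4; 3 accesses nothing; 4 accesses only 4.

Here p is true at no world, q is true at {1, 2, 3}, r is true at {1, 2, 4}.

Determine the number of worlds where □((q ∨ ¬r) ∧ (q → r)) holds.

1: successors {2, 3}; (q ∨ ¬r) ∧ (q → r) there: 2:T, 3:F. ✗
2: successors {4}; (q ∨ ¬r) ∧ (q → r) there: 4:F. ✗
3: no successors, so □((q ∨ ¬r) ∧ (q → r)) holds vacuously. ✓
4: successors {4}; (q ∨ ¬r) ∧ (q → r) there: 4:F. ✗
Satisfying worlds: {3}.

1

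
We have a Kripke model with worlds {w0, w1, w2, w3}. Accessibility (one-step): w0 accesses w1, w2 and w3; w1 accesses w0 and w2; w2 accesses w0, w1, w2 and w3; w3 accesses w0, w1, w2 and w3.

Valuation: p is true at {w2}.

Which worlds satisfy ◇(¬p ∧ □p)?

∅

w0: successors {w1, w2, w3}; ¬p ∧ □p there: w1:F, w2:F, w3:F. ✗
w1: successors {w0, w2}; ¬p ∧ □p there: w0:F, w2:F. ✗
w2: successors {w0, w1, w2, w3}; ¬p ∧ □p there: w0:F, w1:F, w2:F, w3:F. ✗
w3: successors {w0, w1, w2, w3}; ¬p ∧ □p there: w0:F, w1:F, w2:F, w3:F. ✗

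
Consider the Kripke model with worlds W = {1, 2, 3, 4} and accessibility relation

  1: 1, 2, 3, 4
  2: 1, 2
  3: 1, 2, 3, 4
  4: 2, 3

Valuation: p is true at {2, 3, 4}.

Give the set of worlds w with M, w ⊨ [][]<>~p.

1: successors {1, 2, 3, 4}; []<>~p there: 1:F, 2:T, 3:F, 4:T. ✗
2: successors {1, 2}; []<>~p there: 1:F, 2:T. ✗
3: successors {1, 2, 3, 4}; []<>~p there: 1:F, 2:T, 3:F, 4:T. ✗
4: successors {2, 3}; []<>~p there: 2:T, 3:F. ✗

∅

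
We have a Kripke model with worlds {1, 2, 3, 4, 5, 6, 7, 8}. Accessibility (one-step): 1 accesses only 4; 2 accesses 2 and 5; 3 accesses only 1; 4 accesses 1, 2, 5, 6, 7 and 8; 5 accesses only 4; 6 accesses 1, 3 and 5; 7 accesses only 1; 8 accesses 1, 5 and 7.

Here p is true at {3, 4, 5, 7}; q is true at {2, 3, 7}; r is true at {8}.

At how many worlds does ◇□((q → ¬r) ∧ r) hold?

0

1: successors {4}; □((q → ¬r) ∧ r) there: 4:F. ✗
2: successors {2, 5}; □((q → ¬r) ∧ r) there: 2:F, 5:F. ✗
3: successors {1}; □((q → ¬r) ∧ r) there: 1:F. ✗
4: successors {1, 2, 5, 6, 7, 8}; □((q → ¬r) ∧ r) there: 1:F, 2:F, 5:F, 6:F, 7:F, 8:F. ✗
5: successors {4}; □((q → ¬r) ∧ r) there: 4:F. ✗
6: successors {1, 3, 5}; □((q → ¬r) ∧ r) there: 1:F, 3:F, 5:F. ✗
7: successors {1}; □((q → ¬r) ∧ r) there: 1:F. ✗
8: successors {1, 5, 7}; □((q → ¬r) ∧ r) there: 1:F, 5:F, 7:F. ✗
Satisfying worlds: ∅.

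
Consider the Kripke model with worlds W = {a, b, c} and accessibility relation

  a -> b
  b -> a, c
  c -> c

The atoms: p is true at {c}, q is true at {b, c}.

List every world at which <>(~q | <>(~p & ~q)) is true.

{a, b}

a: successors {b}; ~q | <>(~p & ~q) there: b:T. ✓
b: successors {a, c}; ~q | <>(~p & ~q) there: a:T, c:F. ✓
c: successors {c}; ~q | <>(~p & ~q) there: c:F. ✗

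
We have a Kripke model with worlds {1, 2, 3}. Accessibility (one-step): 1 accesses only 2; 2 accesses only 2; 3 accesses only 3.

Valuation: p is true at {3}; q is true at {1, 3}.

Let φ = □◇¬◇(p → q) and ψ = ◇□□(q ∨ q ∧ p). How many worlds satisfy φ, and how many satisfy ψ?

For □◇¬◇(p → q):
1: successors {2}; ◇¬◇(p → q) there: 2:F. ✗
2: successors {2}; ◇¬◇(p → q) there: 2:F. ✗
3: successors {3}; ◇¬◇(p → q) there: 3:F. ✗
— 0 worlds.
For ◇□□(q ∨ q ∧ p):
1: successors {2}; □□(q ∨ q ∧ p) there: 2:F. ✗
2: successors {2}; □□(q ∨ q ∧ p) there: 2:F. ✗
3: successors {3}; □□(q ∨ q ∧ p) there: 3:T. ✓
— 1 world.

0 and 1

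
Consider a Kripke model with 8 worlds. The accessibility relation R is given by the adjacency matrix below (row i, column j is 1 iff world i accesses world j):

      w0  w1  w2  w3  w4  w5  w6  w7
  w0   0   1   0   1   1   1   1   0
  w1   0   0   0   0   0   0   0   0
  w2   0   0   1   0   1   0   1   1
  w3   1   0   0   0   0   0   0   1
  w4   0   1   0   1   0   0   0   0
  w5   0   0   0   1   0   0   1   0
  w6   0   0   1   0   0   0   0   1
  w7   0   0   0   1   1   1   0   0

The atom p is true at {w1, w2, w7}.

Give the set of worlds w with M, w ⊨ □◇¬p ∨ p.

{w1, w2, w3, w6, w7}

w0: □◇¬p is F, p is F. ✗
w1: □◇¬p is T, p is T. ✓
w2: □◇¬p is F, p is T. ✓
w3: □◇¬p is T, p is F. ✓
w4: □◇¬p is F, p is F. ✗
w5: □◇¬p is F, p is F. ✗
w6: □◇¬p is T, p is F. ✓
w7: □◇¬p is T, p is T. ✓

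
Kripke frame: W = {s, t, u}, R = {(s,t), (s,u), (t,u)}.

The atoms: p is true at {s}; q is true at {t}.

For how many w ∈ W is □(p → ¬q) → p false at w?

2

s: □(p → ¬q) is T, p is T. ✓
t: □(p → ¬q) is T, p is F. ✗
u: □(p → ¬q) is T, p is F. ✗
Satisfying worlds: {s}.
So □(p → ¬q) → p fails at the other 2 worlds.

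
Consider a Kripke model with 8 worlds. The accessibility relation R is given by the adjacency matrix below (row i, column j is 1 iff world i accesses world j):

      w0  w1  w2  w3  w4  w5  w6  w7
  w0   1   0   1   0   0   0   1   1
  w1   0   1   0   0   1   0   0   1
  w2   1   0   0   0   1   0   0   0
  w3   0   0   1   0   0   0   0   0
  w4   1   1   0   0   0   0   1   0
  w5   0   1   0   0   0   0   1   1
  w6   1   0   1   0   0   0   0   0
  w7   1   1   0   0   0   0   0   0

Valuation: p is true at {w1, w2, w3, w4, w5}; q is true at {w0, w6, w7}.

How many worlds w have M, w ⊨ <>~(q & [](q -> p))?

w0: successors {w0, w2, w6, w7}; ~(q & [](q -> p)) there: w0:T, w2:T, w6:T, w7:T. ✓
w1: successors {w1, w4, w7}; ~(q & [](q -> p)) there: w1:T, w4:T, w7:T. ✓
w2: successors {w0, w4}; ~(q & [](q -> p)) there: w0:T, w4:T. ✓
w3: successors {w2}; ~(q & [](q -> p)) there: w2:T. ✓
w4: successors {w0, w1, w6}; ~(q & [](q -> p)) there: w0:T, w1:T, w6:T. ✓
w5: successors {w1, w6, w7}; ~(q & [](q -> p)) there: w1:T, w6:T, w7:T. ✓
w6: successors {w0, w2}; ~(q & [](q -> p)) there: w0:T, w2:T. ✓
w7: successors {w0, w1}; ~(q & [](q -> p)) there: w0:T, w1:T. ✓
Satisfying worlds: {w0, w1, w2, w3, w4, w5, w6, w7}.

8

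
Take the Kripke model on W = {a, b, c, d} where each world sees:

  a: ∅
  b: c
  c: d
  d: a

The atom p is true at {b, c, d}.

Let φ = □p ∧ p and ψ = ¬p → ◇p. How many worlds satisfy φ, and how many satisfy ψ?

2 and 3

For □p ∧ p:
a: □p is T, p is F. ✗
b: □p is T, p is T. ✓
c: □p is T, p is T. ✓
d: □p is F, p is T. ✗
— 2 worlds.
For ¬p → ◇p:
a: ¬p is T, ◇p is F. ✗
b: ¬p is F, ◇p is T. ✓
c: ¬p is F, ◇p is T. ✓
d: ¬p is F, ◇p is F. ✓
— 3 worlds.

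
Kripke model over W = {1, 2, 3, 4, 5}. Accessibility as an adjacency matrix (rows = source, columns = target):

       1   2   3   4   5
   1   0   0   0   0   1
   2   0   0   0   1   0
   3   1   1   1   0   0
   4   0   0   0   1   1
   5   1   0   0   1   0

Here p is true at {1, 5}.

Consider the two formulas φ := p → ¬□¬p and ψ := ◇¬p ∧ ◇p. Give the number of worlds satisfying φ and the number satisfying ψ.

5 and 3

For p → ¬□¬p:
1: p is T, ¬□¬p is T. ✓
2: p is F, ¬□¬p is F. ✓
3: p is F, ¬□¬p is T. ✓
4: p is F, ¬□¬p is T. ✓
5: p is T, ¬□¬p is T. ✓
— 5 worlds.
For ◇¬p ∧ ◇p:
1: ◇¬p is F, ◇p is T. ✗
2: ◇¬p is T, ◇p is F. ✗
3: ◇¬p is T, ◇p is T. ✓
4: ◇¬p is T, ◇p is T. ✓
5: ◇¬p is T, ◇p is T. ✓
— 3 worlds.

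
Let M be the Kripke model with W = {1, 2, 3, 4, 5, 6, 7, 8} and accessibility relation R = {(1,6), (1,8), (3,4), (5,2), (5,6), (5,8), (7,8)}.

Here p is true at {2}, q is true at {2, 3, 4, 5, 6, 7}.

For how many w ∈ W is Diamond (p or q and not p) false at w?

5

1: successors {6, 8}; p or q and not p there: 6:T, 8:F. ✓
2: no successors, so Diamond (p or q and not p) fails. ✗
3: successors {4}; p or q and not p there: 4:T. ✓
4: no successors, so Diamond (p or q and not p) fails. ✗
5: successors {2, 6, 8}; p or q and not p there: 2:T, 6:T, 8:F. ✓
6: no successors, so Diamond (p or q and not p) fails. ✗
7: successors {8}; p or q and not p there: 8:F. ✗
8: no successors, so Diamond (p or q and not p) fails. ✗
Satisfying worlds: {1, 3, 5}.
So Diamond (p or q and not p) fails at the other 5 worlds.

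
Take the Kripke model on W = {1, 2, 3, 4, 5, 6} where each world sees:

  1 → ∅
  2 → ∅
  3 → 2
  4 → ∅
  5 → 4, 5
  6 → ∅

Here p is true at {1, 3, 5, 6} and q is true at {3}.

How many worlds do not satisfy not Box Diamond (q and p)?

4

1: Box Diamond (q and p) is T. ✗
2: Box Diamond (q and p) is T. ✗
3: Box Diamond (q and p) is F. ✓
4: Box Diamond (q and p) is T. ✗
5: Box Diamond (q and p) is F. ✓
6: Box Diamond (q and p) is T. ✗
Satisfying worlds: {3, 5}.
So not Box Diamond (q and p) fails at the other 4 worlds.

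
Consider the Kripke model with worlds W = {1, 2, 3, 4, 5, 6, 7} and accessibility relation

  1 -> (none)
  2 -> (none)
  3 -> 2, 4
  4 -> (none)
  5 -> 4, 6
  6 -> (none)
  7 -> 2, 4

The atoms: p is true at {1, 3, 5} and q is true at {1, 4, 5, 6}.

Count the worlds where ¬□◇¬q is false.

1: □◇¬q is T. ✗
2: □◇¬q is T. ✗
3: □◇¬q is F. ✓
4: □◇¬q is T. ✗
5: □◇¬q is F. ✓
6: □◇¬q is T. ✗
7: □◇¬q is F. ✓
Satisfying worlds: {3, 5, 7}.
So ¬□◇¬q fails at the other 4 worlds.

4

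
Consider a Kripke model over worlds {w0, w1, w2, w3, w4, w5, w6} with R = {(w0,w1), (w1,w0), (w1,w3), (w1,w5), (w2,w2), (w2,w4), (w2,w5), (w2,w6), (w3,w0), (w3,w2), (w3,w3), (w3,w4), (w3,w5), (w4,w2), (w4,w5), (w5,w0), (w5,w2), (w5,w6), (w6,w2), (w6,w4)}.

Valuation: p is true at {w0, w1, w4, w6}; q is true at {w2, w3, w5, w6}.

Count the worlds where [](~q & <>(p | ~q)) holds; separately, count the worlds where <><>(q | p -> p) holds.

For [](~q & <>(p | ~q)):
w0: successors {w1}; ~q & <>(p | ~q) there: w1:T. ✓
w1: successors {w0, w3, w5}; ~q & <>(p | ~q) there: w0:T, w3:F, w5:F. ✗
w2: successors {w2, w4, w5, w6}; ~q & <>(p | ~q) there: w2:F, w4:F, w5:F, w6:F. ✗
w3: successors {w0, w2, w3, w4, w5}; ~q & <>(p | ~q) there: w0:T, w2:F, w3:F, w4:F, w5:F. ✗
w4: successors {w2, w5}; ~q & <>(p | ~q) there: w2:F, w5:F. ✗
w5: successors {w0, w2, w6}; ~q & <>(p | ~q) there: w0:T, w2:F, w6:F. ✗
w6: successors {w2, w4}; ~q & <>(p | ~q) there: w2:F, w4:F. ✗
— 1 world.
For <><>(q | p -> p):
w0: successors {w1}; <>(q | p -> p) there: w1:T. ✓
w1: successors {w0, w3, w5}; <>(q | p -> p) there: w0:T, w3:T, w5:T. ✓
w2: successors {w2, w4, w5, w6}; <>(q | p -> p) there: w2:T, w4:F, w5:T, w6:T. ✓
w3: successors {w0, w2, w3, w4, w5}; <>(q | p -> p) there: w0:T, w2:T, w3:T, w4:F, w5:T. ✓
w4: successors {w2, w5}; <>(q | p -> p) there: w2:T, w5:T. ✓
w5: successors {w0, w2, w6}; <>(q | p -> p) there: w0:T, w2:T, w6:T. ✓
w6: successors {w2, w4}; <>(q | p -> p) there: w2:T, w4:F. ✓
— 7 worlds.

1 and 7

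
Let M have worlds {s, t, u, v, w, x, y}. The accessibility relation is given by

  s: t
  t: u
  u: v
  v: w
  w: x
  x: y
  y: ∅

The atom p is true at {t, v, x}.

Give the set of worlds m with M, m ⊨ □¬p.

s: successors {t}; ¬p there: t:F. ✗
t: successors {u}; ¬p there: u:T. ✓
u: successors {v}; ¬p there: v:F. ✗
v: successors {w}; ¬p there: w:T. ✓
w: successors {x}; ¬p there: x:F. ✗
x: successors {y}; ¬p there: y:T. ✓
y: no successors, so □¬p holds vacuously. ✓

{t, v, x, y}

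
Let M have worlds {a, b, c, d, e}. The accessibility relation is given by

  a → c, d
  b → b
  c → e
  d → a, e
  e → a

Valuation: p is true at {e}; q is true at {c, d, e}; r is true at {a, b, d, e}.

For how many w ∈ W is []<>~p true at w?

a: successors {c, d}; <>~p there: c:F, d:T. ✗
b: successors {b}; <>~p there: b:T. ✓
c: successors {e}; <>~p there: e:T. ✓
d: successors {a, e}; <>~p there: a:T, e:T. ✓
e: successors {a}; <>~p there: a:T. ✓
Satisfying worlds: {b, c, d, e}.

4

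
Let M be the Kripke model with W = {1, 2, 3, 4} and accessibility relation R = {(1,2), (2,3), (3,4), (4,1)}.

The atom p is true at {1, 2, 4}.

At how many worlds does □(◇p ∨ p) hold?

1: successors {2}; ◇p ∨ p there: 2:T. ✓
2: successors {3}; ◇p ∨ p there: 3:T. ✓
3: successors {4}; ◇p ∨ p there: 4:T. ✓
4: successors {1}; ◇p ∨ p there: 1:T. ✓
Satisfying worlds: {1, 2, 3, 4}.

4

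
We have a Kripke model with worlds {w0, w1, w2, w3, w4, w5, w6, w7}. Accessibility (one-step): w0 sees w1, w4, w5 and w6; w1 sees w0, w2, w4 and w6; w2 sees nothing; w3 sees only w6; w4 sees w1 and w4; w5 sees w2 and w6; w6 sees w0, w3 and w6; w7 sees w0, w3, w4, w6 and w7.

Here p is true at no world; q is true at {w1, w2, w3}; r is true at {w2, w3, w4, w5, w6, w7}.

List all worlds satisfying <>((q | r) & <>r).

{w0, w1, w3, w4, w5, w6, w7}

w0: successors {w1, w4, w5, w6}; (q | r) & <>r there: w1:T, w4:T, w5:T, w6:T. ✓
w1: successors {w0, w2, w4, w6}; (q | r) & <>r there: w0:F, w2:F, w4:T, w6:T. ✓
w2: no successors, so <>((q | r) & <>r) fails. ✗
w3: successors {w6}; (q | r) & <>r there: w6:T. ✓
w4: successors {w1, w4}; (q | r) & <>r there: w1:T, w4:T. ✓
w5: successors {w2, w6}; (q | r) & <>r there: w2:F, w6:T. ✓
w6: successors {w0, w3, w6}; (q | r) & <>r there: w0:F, w3:T, w6:T. ✓
w7: successors {w0, w3, w4, w6, w7}; (q | r) & <>r there: w0:F, w3:T, w4:T, w6:T, w7:T. ✓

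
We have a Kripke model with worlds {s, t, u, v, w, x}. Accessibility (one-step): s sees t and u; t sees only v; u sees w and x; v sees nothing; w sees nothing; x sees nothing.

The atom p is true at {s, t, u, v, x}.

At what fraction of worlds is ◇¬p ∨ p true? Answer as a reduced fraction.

5/6

s: ◇¬p is F, p is T. ✓
t: ◇¬p is F, p is T. ✓
u: ◇¬p is T, p is T. ✓
v: ◇¬p is F, p is T. ✓
w: ◇¬p is F, p is F. ✗
x: ◇¬p is F, p is T. ✓
That's 5 of 6 worlds, so 5/6.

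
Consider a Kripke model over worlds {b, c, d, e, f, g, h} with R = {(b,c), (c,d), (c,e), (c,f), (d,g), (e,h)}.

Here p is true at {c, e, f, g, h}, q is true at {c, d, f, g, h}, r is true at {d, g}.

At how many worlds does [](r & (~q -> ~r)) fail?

3

b: successors {c}; r & (~q -> ~r) there: c:F. ✗
c: successors {d, e, f}; r & (~q -> ~r) there: d:T, e:F, f:F. ✗
d: successors {g}; r & (~q -> ~r) there: g:T. ✓
e: successors {h}; r & (~q -> ~r) there: h:F. ✗
f: no successors, so [](r & (~q -> ~r)) holds vacuously. ✓
g: no successors, so [](r & (~q -> ~r)) holds vacuously. ✓
h: no successors, so [](r & (~q -> ~r)) holds vacuously. ✓
Satisfying worlds: {d, f, g, h}.
So [](r & (~q -> ~r)) fails at the other 3 worlds.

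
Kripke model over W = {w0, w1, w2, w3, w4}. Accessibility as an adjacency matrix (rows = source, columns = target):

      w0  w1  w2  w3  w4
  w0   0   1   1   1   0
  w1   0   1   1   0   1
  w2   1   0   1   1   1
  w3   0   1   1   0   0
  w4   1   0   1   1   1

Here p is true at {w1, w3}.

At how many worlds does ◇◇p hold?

5

w0: successors {w1, w2, w3}; ◇p there: w1:T, w2:T, w3:T. ✓
w1: successors {w1, w2, w4}; ◇p there: w1:T, w2:T, w4:T. ✓
w2: successors {w0, w2, w3, w4}; ◇p there: w0:T, w2:T, w3:T, w4:T. ✓
w3: successors {w1, w2}; ◇p there: w1:T, w2:T. ✓
w4: successors {w0, w2, w3, w4}; ◇p there: w0:T, w2:T, w3:T, w4:T. ✓
Satisfying worlds: {w0, w1, w2, w3, w4}.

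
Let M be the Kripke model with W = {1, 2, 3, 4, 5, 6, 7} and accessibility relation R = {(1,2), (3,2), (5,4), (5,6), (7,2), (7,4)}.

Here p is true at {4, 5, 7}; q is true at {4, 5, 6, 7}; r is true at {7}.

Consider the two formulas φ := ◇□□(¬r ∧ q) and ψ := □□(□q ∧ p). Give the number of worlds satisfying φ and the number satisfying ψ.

4 and 7

For ◇□□(¬r ∧ q):
1: successors {2}; □□(¬r ∧ q) there: 2:T. ✓
2: no successors, so ◇□□(¬r ∧ q) fails. ✗
3: successors {2}; □□(¬r ∧ q) there: 2:T. ✓
4: no successors, so ◇□□(¬r ∧ q) fails. ✗
5: successors {4, 6}; □□(¬r ∧ q) there: 4:T, 6:T. ✓
6: no successors, so ◇□□(¬r ∧ q) fails. ✗
7: successors {2, 4}; □□(¬r ∧ q) there: 2:T, 4:T. ✓
— 4 worlds.
For □□(□q ∧ p):
1: successors {2}; □(□q ∧ p) there: 2:T. ✓
2: no successors, so □□(□q ∧ p) holds vacuously. ✓
3: successors {2}; □(□q ∧ p) there: 2:T. ✓
4: no successors, so □□(□q ∧ p) holds vacuously. ✓
5: successors {4, 6}; □(□q ∧ p) there: 4:T, 6:T. ✓
6: no successors, so □□(□q ∧ p) holds vacuously. ✓
7: successors {2, 4}; □(□q ∧ p) there: 2:T, 4:T. ✓
— 7 worlds.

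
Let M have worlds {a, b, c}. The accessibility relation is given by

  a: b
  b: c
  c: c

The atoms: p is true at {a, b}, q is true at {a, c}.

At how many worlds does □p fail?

2

a: successors {b}; p there: b:T. ✓
b: successors {c}; p there: c:F. ✗
c: successors {c}; p there: c:F. ✗
Satisfying worlds: {a}.
So □p fails at the other 2 worlds.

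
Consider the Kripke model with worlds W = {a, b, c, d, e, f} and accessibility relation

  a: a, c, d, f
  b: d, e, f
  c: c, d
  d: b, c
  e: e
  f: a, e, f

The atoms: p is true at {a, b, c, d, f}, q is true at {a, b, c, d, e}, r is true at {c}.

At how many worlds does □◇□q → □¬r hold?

3

a: □◇□q is T, □¬r is F. ✗
b: □◇□q is T, □¬r is T. ✓
c: □◇□q is T, □¬r is F. ✗
d: □◇□q is T, □¬r is F. ✗
e: □◇□q is T, □¬r is T. ✓
f: □◇□q is T, □¬r is T. ✓
Satisfying worlds: {b, e, f}.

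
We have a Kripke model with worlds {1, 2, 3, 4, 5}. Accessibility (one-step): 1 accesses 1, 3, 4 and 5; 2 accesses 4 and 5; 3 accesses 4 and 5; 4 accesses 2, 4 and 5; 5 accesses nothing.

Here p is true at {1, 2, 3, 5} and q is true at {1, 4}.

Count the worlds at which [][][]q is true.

1: successors {1, 3, 4, 5}; [][]q there: 1:F, 3:F, 4:F, 5:T. ✗
2: successors {4, 5}; [][]q there: 4:F, 5:T. ✗
3: successors {4, 5}; [][]q there: 4:F, 5:T. ✗
4: successors {2, 4, 5}; [][]q there: 2:F, 4:F, 5:T. ✗
5: no successors, so [][][]q holds vacuously. ✓
Satisfying worlds: {5}.

1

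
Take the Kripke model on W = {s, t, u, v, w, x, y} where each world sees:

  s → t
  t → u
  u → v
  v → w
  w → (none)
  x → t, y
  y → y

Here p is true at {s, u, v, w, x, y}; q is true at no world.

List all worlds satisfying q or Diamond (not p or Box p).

s: q is F, Diamond (not p or Box p) is T. ✓
t: q is F, Diamond (not p or Box p) is T. ✓
u: q is F, Diamond (not p or Box p) is T. ✓
v: q is F, Diamond (not p or Box p) is T. ✓
w: q is F, Diamond (not p or Box p) is F. ✗
x: q is F, Diamond (not p or Box p) is T. ✓
y: q is F, Diamond (not p or Box p) is T. ✓

{s, t, u, v, x, y}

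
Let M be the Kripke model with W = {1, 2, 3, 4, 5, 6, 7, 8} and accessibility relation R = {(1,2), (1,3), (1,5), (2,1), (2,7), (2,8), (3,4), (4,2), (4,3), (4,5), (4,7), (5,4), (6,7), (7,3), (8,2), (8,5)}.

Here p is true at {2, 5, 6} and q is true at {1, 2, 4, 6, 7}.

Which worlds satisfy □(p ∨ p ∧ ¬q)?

{8}

1: successors {2, 3, 5}; p ∨ p ∧ ¬q there: 2:T, 3:F, 5:T. ✗
2: successors {1, 7, 8}; p ∨ p ∧ ¬q there: 1:F, 7:F, 8:F. ✗
3: successors {4}; p ∨ p ∧ ¬q there: 4:F. ✗
4: successors {2, 3, 5, 7}; p ∨ p ∧ ¬q there: 2:T, 3:F, 5:T, 7:F. ✗
5: successors {4}; p ∨ p ∧ ¬q there: 4:F. ✗
6: successors {7}; p ∨ p ∧ ¬q there: 7:F. ✗
7: successors {3}; p ∨ p ∧ ¬q there: 3:F. ✗
8: successors {2, 5}; p ∨ p ∧ ¬q there: 2:T, 5:T. ✓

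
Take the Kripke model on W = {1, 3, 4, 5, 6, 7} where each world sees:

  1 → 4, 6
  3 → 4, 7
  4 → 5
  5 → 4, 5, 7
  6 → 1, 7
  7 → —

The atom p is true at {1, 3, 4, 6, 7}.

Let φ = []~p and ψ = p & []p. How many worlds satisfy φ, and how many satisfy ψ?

For []~p:
1: successors {4, 6}; ~p there: 4:F, 6:F. ✗
3: successors {4, 7}; ~p there: 4:F, 7:F. ✗
4: successors {5}; ~p there: 5:T. ✓
5: successors {4, 5, 7}; ~p there: 4:F, 5:T, 7:F. ✗
6: successors {1, 7}; ~p there: 1:F, 7:F. ✗
7: no successors, so []~p holds vacuously. ✓
— 2 worlds.
For p & []p:
1: p is T, []p is T. ✓
3: p is T, []p is T. ✓
4: p is T, []p is F. ✗
5: p is F, []p is F. ✗
6: p is T, []p is T. ✓
7: p is T, []p is T. ✓
— 4 worlds.

2 and 4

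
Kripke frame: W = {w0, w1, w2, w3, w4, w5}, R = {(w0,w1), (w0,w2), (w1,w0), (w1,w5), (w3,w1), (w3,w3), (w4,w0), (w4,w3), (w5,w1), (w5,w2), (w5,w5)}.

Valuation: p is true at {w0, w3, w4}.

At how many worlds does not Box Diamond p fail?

w0: Box Diamond p is F. ✓
w1: Box Diamond p is F. ✓
w2: Box Diamond p is T. ✗
w3: Box Diamond p is T. ✗
w4: Box Diamond p is F. ✓
w5: Box Diamond p is F. ✓
Satisfying worlds: {w0, w1, w4, w5}.
So not Box Diamond p fails at the other 2 worlds.

2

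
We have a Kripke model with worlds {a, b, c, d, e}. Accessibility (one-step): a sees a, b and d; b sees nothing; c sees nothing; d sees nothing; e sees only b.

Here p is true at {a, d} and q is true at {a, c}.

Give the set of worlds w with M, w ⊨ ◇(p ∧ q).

{a}

a: successors {a, b, d}; p ∧ q there: a:T, b:F, d:F. ✓
b: no successors, so ◇(p ∧ q) fails. ✗
c: no successors, so ◇(p ∧ q) fails. ✗
d: no successors, so ◇(p ∧ q) fails. ✗
e: successors {b}; p ∧ q there: b:F. ✗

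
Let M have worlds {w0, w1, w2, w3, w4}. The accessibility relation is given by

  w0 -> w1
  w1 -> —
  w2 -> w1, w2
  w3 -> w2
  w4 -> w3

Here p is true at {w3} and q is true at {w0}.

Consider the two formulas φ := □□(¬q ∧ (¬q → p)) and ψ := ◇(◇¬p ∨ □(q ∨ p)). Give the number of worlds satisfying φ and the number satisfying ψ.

For □□(¬q ∧ (¬q → p)):
w0: successors {w1}; □(¬q ∧ (¬q → p)) there: w1:T. ✓
w1: no successors, so □□(¬q ∧ (¬q → p)) holds vacuously. ✓
w2: successors {w1, w2}; □(¬q ∧ (¬q → p)) there: w1:T, w2:F. ✗
w3: successors {w2}; □(¬q ∧ (¬q → p)) there: w2:F. ✗
w4: successors {w3}; □(¬q ∧ (¬q → p)) there: w3:F. ✗
— 2 worlds.
For ◇(◇¬p ∨ □(q ∨ p)):
w0: successors {w1}; ◇¬p ∨ □(q ∨ p) there: w1:T. ✓
w1: no successors, so ◇(◇¬p ∨ □(q ∨ p)) fails. ✗
w2: successors {w1, w2}; ◇¬p ∨ □(q ∨ p) there: w1:T, w2:T. ✓
w3: successors {w2}; ◇¬p ∨ □(q ∨ p) there: w2:T. ✓
w4: successors {w3}; ◇¬p ∨ □(q ∨ p) there: w3:T. ✓
— 4 worlds.

2 and 4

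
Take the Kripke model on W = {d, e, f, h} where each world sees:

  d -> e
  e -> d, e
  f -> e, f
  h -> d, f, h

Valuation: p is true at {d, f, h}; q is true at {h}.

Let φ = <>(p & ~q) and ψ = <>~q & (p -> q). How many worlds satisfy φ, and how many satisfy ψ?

3 and 2

For <>(p & ~q):
d: successors {e}; p & ~q there: e:F. ✗
e: successors {d, e}; p & ~q there: d:T, e:F. ✓
f: successors {e, f}; p & ~q there: e:F, f:T. ✓
h: successors {d, f, h}; p & ~q there: d:T, f:T, h:F. ✓
— 3 worlds.
For <>~q & (p -> q):
d: <>~q is T, p -> q is F. ✗
e: <>~q is T, p -> q is T. ✓
f: <>~q is T, p -> q is F. ✗
h: <>~q is T, p -> q is T. ✓
— 2 worlds.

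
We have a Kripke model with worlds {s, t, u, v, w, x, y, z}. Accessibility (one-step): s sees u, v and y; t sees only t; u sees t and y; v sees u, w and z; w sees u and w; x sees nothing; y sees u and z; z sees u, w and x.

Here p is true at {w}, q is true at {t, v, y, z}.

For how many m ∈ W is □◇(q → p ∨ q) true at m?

7

s: successors {u, v, y}; ◇(q → p ∨ q) there: u:T, v:T, y:T. ✓
t: successors {t}; ◇(q → p ∨ q) there: t:T. ✓
u: successors {t, y}; ◇(q → p ∨ q) there: t:T, y:T. ✓
v: successors {u, w, z}; ◇(q → p ∨ q) there: u:T, w:T, z:T. ✓
w: successors {u, w}; ◇(q → p ∨ q) there: u:T, w:T. ✓
x: no successors, so □◇(q → p ∨ q) holds vacuously. ✓
y: successors {u, z}; ◇(q → p ∨ q) there: u:T, z:T. ✓
z: successors {u, w, x}; ◇(q → p ∨ q) there: u:T, w:T, x:F. ✗
Satisfying worlds: {s, t, u, v, w, x, y}.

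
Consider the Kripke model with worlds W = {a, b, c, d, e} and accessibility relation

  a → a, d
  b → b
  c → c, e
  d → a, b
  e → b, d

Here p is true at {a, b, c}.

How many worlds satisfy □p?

2

a: successors {a, d}; p there: a:T, d:F. ✗
b: successors {b}; p there: b:T. ✓
c: successors {c, e}; p there: c:T, e:F. ✗
d: successors {a, b}; p there: a:T, b:T. ✓
e: successors {b, d}; p there: b:T, d:F. ✗
Satisfying worlds: {b, d}.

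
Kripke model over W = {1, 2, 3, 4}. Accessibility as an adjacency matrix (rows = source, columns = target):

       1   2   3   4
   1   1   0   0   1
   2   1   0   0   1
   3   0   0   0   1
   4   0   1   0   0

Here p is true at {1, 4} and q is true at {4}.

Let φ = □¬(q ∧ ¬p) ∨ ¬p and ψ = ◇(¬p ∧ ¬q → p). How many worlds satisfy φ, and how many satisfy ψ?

For □¬(q ∧ ¬p) ∨ ¬p:
1: □¬(q ∧ ¬p) is T, ¬p is F. ✓
2: □¬(q ∧ ¬p) is T, ¬p is T. ✓
3: □¬(q ∧ ¬p) is T, ¬p is T. ✓
4: □¬(q ∧ ¬p) is T, ¬p is F. ✓
— 4 worlds.
For ◇(¬p ∧ ¬q → p):
1: successors {1, 4}; ¬p ∧ ¬q → p there: 1:T, 4:T. ✓
2: successors {1, 4}; ¬p ∧ ¬q → p there: 1:T, 4:T. ✓
3: successors {4}; ¬p ∧ ¬q → p there: 4:T. ✓
4: successors {2}; ¬p ∧ ¬q → p there: 2:F. ✗
— 3 worlds.

4 and 3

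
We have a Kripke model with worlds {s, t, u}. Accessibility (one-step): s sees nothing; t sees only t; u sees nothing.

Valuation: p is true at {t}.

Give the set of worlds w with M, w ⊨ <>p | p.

s: <>p is F, p is F. ✗
t: <>p is T, p is T. ✓
u: <>p is F, p is F. ✗

{t}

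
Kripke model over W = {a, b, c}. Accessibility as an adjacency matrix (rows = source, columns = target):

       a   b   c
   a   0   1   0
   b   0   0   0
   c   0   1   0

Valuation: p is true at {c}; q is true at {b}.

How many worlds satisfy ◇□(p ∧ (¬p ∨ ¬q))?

a: successors {b}; □(p ∧ (¬p ∨ ¬q)) there: b:T. ✓
b: no successors, so ◇□(p ∧ (¬p ∨ ¬q)) fails. ✗
c: successors {b}; □(p ∧ (¬p ∨ ¬q)) there: b:T. ✓
Satisfying worlds: {a, c}.

2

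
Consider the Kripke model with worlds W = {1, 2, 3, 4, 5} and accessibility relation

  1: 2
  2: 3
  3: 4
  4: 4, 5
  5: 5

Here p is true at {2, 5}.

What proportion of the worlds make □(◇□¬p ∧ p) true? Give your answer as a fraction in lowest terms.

1: successors {2}; ◇□¬p ∧ p there: 2:T. ✓
2: successors {3}; ◇□¬p ∧ p there: 3:F. ✗
3: successors {4}; ◇□¬p ∧ p there: 4:F. ✗
4: successors {4, 5}; ◇□¬p ∧ p there: 4:F, 5:F. ✗
5: successors {5}; ◇□¬p ∧ p there: 5:F. ✗
That's 1 of 5 worlds, so 1/5.

1/5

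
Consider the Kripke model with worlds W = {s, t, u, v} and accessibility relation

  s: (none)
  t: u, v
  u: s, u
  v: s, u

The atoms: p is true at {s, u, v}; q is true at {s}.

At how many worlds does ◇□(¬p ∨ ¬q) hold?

s: no successors, so ◇□(¬p ∨ ¬q) fails. ✗
t: successors {u, v}; □(¬p ∨ ¬q) there: u:F, v:F. ✗
u: successors {s, u}; □(¬p ∨ ¬q) there: s:T, u:F. ✓
v: successors {s, u}; □(¬p ∨ ¬q) there: s:T, u:F. ✓
Satisfying worlds: {u, v}.

2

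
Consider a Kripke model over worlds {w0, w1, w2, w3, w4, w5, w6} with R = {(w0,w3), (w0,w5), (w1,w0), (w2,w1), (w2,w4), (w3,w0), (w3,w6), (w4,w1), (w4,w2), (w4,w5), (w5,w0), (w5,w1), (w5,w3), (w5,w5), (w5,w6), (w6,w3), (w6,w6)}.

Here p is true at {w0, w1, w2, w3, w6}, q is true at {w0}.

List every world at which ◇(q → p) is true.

{w0, w1, w2, w3, w4, w5, w6}

w0: successors {w3, w5}; q → p there: w3:T, w5:T. ✓
w1: successors {w0}; q → p there: w0:T. ✓
w2: successors {w1, w4}; q → p there: w1:T, w4:T. ✓
w3: successors {w0, w6}; q → p there: w0:T, w6:T. ✓
w4: successors {w1, w2, w5}; q → p there: w1:T, w2:T, w5:T. ✓
w5: successors {w0, w1, w3, w5, w6}; q → p there: w0:T, w1:T, w3:T, w5:T, w6:T. ✓
w6: successors {w3, w6}; q → p there: w3:T, w6:T. ✓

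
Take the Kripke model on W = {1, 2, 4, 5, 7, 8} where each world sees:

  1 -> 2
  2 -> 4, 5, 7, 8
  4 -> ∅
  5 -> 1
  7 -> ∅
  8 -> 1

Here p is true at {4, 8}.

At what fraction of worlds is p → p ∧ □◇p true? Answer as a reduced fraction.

5/6

1: p is F, p ∧ □◇p is F. ✓
2: p is F, p ∧ □◇p is F. ✓
4: p is T, p ∧ □◇p is T. ✓
5: p is F, p ∧ □◇p is F. ✓
7: p is F, p ∧ □◇p is F. ✓
8: p is T, p ∧ □◇p is F. ✗
That's 5 of 6 worlds, so 5/6.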